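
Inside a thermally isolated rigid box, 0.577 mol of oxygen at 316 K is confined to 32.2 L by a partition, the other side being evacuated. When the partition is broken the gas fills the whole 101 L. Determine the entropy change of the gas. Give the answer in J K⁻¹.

For an ideal gas in free expansion Q = 0 and W = 0, so T is unchanged.
Entropy is a state function; using a reversible isothermal path, ΔS_gas = nR ln(V₂/V₁) = 0.577 × 8.314 × ln(101/32.2) = 5.48 J/K.

ΔS_gas = 5.48 J/K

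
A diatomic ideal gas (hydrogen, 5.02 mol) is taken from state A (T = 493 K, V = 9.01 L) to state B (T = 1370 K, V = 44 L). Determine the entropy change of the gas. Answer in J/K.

Entropy is a state function: ΔS = nC_V ln(T₂/T₁) + nR ln(V₂/V₁), with C_V = 5R/2 = 20.79 J mol⁻¹ K⁻¹ for a diatomic ideal gas.
ΔS = 5.02 × [20.79 × ln(1370/493) + 8.314 × ln(44/9.01)] = 173 J/K.

ΔS = 173 J/K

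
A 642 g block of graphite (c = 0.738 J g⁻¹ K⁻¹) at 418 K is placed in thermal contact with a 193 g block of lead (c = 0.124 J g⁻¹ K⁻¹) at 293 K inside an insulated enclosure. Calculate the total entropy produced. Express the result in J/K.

Energy balance: T_f = (m₁c₁T₁ + m₂c₂T₂)/(m₁c₁ + m₂c₂) = 411.99 K.
ΔS₁ = m₁c₁ ln(T_f/T₁) = 473.796 × ln(411.99/418) = -6.862 J/K.
ΔS₂ = m₂c₂ ln(T_f/T₂) = 23.932 × ln(411.99/293) = 8.157 J/K.
ΔS_total = -6.862 + 8.157 = 1.29 J/K.

ΔS_total = 1.29 J/K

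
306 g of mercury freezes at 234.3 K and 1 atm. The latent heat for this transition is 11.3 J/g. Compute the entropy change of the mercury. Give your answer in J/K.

Heat released by the substance: Q = −mL = −306 × 11.3 = −3457.8 J.
At constant T, ΔS = Q_rev/T = −3457.8 / 234.3 = -14.8 J/K.

ΔS = -14.8 J/K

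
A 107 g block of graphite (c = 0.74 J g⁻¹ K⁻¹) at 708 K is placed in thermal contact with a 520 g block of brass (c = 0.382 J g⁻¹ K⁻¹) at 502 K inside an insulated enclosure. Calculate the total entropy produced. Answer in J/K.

ΔS_total = 3.5 J/K

Energy balance: T_f = (m₁c₁T₁ + m₂c₂T₂)/(m₁c₁ + m₂c₂) = 560.71 K.
ΔS₁ = m₁c₁ ln(T_f/T₁) = 79.18 × ln(560.71/708) = -18.47 J/K.
ΔS₂ = m₂c₂ ln(T_f/T₂) = 198.64 × ln(560.71/502) = 21.97 J/K.
ΔS_total = -18.47 + 21.97 = 3.5 J/K.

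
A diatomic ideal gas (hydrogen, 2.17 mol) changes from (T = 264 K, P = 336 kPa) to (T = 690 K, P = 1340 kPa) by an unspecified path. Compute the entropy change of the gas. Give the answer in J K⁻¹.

ΔS = nC_p ln(T₂/T₁) − nR ln(P₂/P₁), with C_p = 7R/2 = 29.1 J mol⁻¹ K⁻¹ for a diatomic ideal gas.
ΔS = 2.17 × [29.1 × ln(690/264) − 8.314 × ln(1340/336)] = 35.7 J/K.

ΔS = 35.7 J/K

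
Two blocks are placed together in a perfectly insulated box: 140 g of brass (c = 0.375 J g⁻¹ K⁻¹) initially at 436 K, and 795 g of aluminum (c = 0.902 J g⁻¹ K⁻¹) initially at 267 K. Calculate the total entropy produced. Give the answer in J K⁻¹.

Energy balance: T_f = (m₁c₁T₁ + m₂c₂T₂)/(m₁c₁ + m₂c₂) = 278.53 K.
ΔS₁ = m₁c₁ ln(T_f/T₁) = 52.5 × ln(278.53/436) = -23.526 J/K.
ΔS₂ = m₂c₂ ln(T_f/T₂) = 717.09 × ln(278.53/267) = 30.314 J/K.
ΔS_total = -23.526 + 30.314 = 6.79 J/K.

ΔS_total = 6.79 J/K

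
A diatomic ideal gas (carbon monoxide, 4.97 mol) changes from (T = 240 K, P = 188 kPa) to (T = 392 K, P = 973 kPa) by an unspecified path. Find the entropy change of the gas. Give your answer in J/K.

ΔS = nC_p ln(T₂/T₁) − nR ln(P₂/P₁), with C_p = 7R/2 = 29.1 J mol⁻¹ K⁻¹ for a diatomic ideal gas.
ΔS = 4.97 × [29.1 × ln(392/240) − 8.314 × ln(973/188)] = 3.03 J/K.

ΔS = 3.03 J/K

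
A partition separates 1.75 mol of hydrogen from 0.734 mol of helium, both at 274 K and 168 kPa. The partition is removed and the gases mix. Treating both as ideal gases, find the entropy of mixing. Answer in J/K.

ΔS_mix = 12.5 J/K

Mole fractions: x_A = 1.75/2.48 = 0.705, x_B = 0.295.
ΔS_mix = −R(n_A ln x_A + n_B ln x_B) = −8.314 × (1.75 ln 0.705 + 0.734 ln 0.295) = 12.5 J/K.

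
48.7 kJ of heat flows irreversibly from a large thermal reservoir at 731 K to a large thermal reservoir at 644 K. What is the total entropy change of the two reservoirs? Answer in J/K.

ΔS_total = 9 J/K

ΔS_hot = −Q/T_H = −48700/731 = -66.62 J/K and ΔS_cold = +Q/T_C = 48700/644 = 75.62 J/K.
ΔS_total = -66.62 + 75.62 = 9 J/K, positive as the second law requires.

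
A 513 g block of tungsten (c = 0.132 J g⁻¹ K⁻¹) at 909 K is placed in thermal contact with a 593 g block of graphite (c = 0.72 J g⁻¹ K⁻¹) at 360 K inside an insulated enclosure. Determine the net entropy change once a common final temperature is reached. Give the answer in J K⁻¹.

ΔS_total = 31.1 J/K

Energy balance: T_f = (m₁c₁T₁ + m₂c₂T₂)/(m₁c₁ + m₂c₂) = 435.15 K.
ΔS₁ = m₁c₁ ln(T_f/T₁) = 67.716 × ln(435.15/909) = -49.88 J/K.
ΔS₂ = m₂c₂ ln(T_f/T₂) = 426.96 × ln(435.15/360) = 80.95 J/K.
ΔS_total = -49.88 + 80.95 = 31.1 J/K.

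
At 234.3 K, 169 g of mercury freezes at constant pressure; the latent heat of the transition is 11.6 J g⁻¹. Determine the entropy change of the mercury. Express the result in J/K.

Heat released by the substance: Q = −mL = −169 × 11.6 = −1960.4 J.
At constant T, ΔS = Q_rev/T = −1960.4 / 234.3 = -8.37 J/K.

ΔS = -8.37 J/K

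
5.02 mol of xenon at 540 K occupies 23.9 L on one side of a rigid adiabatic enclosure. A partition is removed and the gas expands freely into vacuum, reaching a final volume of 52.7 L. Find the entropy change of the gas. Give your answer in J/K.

ΔS_gas = 33 J/K

No heat is exchanged and no work is done, so the ideal-gas temperature stays constant.
Entropy is a state function; using a reversible isothermal path, ΔS_gas = nR ln(V₂/V₁) = 5.02 × 8.314 × ln(52.7/23.9) = 33 J/K.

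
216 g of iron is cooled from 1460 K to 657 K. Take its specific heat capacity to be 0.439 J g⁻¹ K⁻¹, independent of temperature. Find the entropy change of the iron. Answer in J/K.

ΔS = ∫dQ_rev/T = m c ln(T₂/T₁) = 216 × 0.439 × ln(657/1460) = -75.7 J/K.

ΔS = -75.7 J/K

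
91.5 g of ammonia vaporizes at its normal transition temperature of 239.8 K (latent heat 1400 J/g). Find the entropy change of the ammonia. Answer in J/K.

ΔS = 534 J/K

Heat absorbed by the substance: Q = mL = 91.5 × 1400 = 128100 J.
At constant T, ΔS = Q_rev/T = 128100 / 239.8 = 534 J/K.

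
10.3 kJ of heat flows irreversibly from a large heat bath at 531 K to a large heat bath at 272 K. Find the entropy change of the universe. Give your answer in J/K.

ΔS_total = 18.5 J/K

ΔS_hot = −Q/T_H = −10300/531 = -19.4 J/K and ΔS_cold = +Q/T_C = 10300/272 = 37.87 J/K.
ΔS_total = -19.4 + 37.87 = 18.5 J/K, positive as the second law requires.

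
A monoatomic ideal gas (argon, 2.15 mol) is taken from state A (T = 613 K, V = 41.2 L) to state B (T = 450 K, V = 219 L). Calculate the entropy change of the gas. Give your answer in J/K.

Entropy is a state function: ΔS = nC_V ln(T₂/T₁) + nR ln(V₂/V₁), with C_V = 3R/2 = 12.47 J mol⁻¹ K⁻¹ for a monoatomic ideal gas.
ΔS = 2.15 × [12.47 × ln(450/613) + 8.314 × ln(219/41.2)] = 21.6 J/K.

ΔS = 21.6 J/K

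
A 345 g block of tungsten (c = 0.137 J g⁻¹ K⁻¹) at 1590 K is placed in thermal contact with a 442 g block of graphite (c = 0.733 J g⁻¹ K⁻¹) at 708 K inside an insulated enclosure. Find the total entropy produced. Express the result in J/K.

Energy balance: T_f = (m₁c₁T₁ + m₂c₂T₂)/(m₁c₁ + m₂c₂) = 820.29 K.
ΔS₁ = m₁c₁ ln(T_f/T₁) = 47.265 × ln(820.29/1590) = -31.28 J/K.
ΔS₂ = m₂c₂ ln(T_f/T₂) = 323.986 × ln(820.29/708) = 47.7 J/K.
ΔS_total = -31.28 + 47.7 = 16.4 J/K.

ΔS_total = 16.4 J/K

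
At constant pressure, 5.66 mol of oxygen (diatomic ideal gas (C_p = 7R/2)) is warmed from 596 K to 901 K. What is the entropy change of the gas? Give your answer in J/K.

At constant pressure, ΔS = nC_p ln(T₂/T₁) with C_p = 7R/2 = 29.1 J mol⁻¹ K⁻¹.
ΔS = 5.66 × 29.1 × ln(901/596) = 68.1 J/K.

ΔS = 68.1 J/K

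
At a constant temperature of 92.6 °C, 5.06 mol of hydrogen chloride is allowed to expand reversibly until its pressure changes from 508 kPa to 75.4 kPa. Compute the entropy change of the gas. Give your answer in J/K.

ΔS_gas = 80.3 J/K

For an isothermal ideal gas ΔS_gas = nR ln(P₁/P₂) = 5.06 × 8.314 × ln(508/75.4) = 80.3 J/K.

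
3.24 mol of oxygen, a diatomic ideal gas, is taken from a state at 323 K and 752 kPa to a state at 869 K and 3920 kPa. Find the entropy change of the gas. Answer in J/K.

ΔS = nC_p ln(T₂/T₁) − nR ln(P₂/P₁), with C_p = 7R/2 = 29.1 J mol⁻¹ K⁻¹ for a diatomic ideal gas.
ΔS = 3.24 × [29.1 × ln(869/323) − 8.314 × ln(3920/752)] = 48.8 J/K.

ΔS = 48.8 J/K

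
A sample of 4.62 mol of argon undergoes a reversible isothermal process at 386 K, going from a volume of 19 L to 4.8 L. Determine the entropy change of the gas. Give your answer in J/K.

For an isothermal ideal gas ΔS_gas = nR ln(V₂/V₁) = 4.62 × 8.314 × ln(4.8/19) = -52.8 J/K.

ΔS_gas = -52.8 J/K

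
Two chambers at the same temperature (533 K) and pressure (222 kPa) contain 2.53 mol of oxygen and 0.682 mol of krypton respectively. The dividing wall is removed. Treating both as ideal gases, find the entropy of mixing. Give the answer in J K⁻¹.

ΔS_mix = 13.8 J/K

Mole fractions: x_A = 2.53/3.21 = 0.788, x_B = 0.212.
ΔS_mix = −R(n_A ln x_A + n_B ln x_B) = −8.314 × (2.53 ln 0.788 + 0.682 ln 0.212) = 13.8 J/K.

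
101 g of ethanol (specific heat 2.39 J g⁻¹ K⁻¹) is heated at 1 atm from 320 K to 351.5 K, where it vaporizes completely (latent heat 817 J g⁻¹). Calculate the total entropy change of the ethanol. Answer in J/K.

ΔS = 257 J/K

Warming step: ΔS₁ = m c ln(T_tr/T_i) = 101 × 2.39 × ln(351.5/320) = 22.66 J/K.
Phase change: ΔS₂ = +mL/T_tr = 101 × 817 / 351.5 = 234.8 J/K.
ΔS_total = (22.66) + (234.8) = 257 J/K.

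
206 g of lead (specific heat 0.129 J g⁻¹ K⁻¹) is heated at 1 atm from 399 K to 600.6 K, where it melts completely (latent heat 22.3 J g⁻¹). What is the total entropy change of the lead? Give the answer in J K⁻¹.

Warming step: ΔS₁ = m c ln(T_tr/T_i) = 206 × 0.129 × ln(600.6/399) = 10.87 J/K.
Phase change: ΔS₂ = +mL/T_tr = 206 × 22.3 / 600.6 = 7.649 J/K.
ΔS_total = (10.87) + (7.649) = 18.5 J/K.

ΔS = 18.5 J/K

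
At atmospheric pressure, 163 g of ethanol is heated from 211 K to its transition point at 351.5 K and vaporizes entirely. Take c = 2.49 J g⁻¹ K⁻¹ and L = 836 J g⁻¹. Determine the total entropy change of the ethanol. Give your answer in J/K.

ΔS = 595 J/K

Warming step: ΔS₁ = m c ln(T_tr/T_i) = 163 × 2.49 × ln(351.5/211) = 207.1 J/K.
Phase change: ΔS₂ = +mL/T_tr = 163 × 836 / 351.5 = 387.7 J/K.
ΔS_total = (207.1) + (387.7) = 595 J/K.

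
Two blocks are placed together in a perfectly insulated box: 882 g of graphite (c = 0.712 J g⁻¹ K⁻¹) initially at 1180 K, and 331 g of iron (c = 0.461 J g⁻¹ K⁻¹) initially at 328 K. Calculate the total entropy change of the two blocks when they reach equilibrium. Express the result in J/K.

ΔS_total = 76.6 J/K

Energy balance: T_f = (m₁c₁T₁ + m₂c₂T₂)/(m₁c₁ + m₂c₂) = 1013.4 K.
ΔS₁ = m₁c₁ ln(T_f/T₁) = 627.984 × ln(1013.4/1180) = -95.553 J/K.
ΔS₂ = m₂c₂ ln(T_f/T₂) = 152.591 × ln(1013.4/328) = 172.14 J/K.
ΔS_total = -95.553 + 172.14 = 76.6 J/K.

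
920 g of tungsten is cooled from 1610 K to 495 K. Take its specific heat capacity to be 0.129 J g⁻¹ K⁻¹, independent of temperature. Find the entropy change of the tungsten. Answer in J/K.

ΔS = ∫dQ_rev/T = m c ln(T₂/T₁) = 920 × 0.129 × ln(495/1610) = -140 J/K.

ΔS = -140 J/K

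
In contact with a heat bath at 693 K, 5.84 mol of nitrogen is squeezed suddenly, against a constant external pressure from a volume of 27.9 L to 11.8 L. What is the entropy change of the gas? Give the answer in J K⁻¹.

ΔS_gas = -41.8 J/K

Entropy is a state function, so ΔS_gas depends only on the end states.
For an isothermal ideal gas ΔS_gas = nR ln(V₂/V₁) = 5.84 × 8.314 × ln(11.8/27.9) = -41.8 J/K.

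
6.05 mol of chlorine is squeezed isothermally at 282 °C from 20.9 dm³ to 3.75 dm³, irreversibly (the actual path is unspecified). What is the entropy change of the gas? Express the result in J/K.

ΔS_gas = -86.4 J/K

Entropy is a state function, so ΔS_gas depends only on the end states.
For an isothermal ideal gas ΔS_gas = nR ln(V₂/V₁) = 6.05 × 8.314 × ln(3.75/20.9) = -86.4 J/K.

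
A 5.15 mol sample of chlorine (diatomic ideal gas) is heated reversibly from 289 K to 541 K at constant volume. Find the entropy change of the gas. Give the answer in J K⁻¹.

At constant volume, ΔS = nC_V ln(T₂/T₁) with C_V = 5R/2 = 20.79 J mol⁻¹ K⁻¹.
ΔS = 5.15 × 20.79 × ln(541/289) = 67.1 J/K.

ΔS = 67.1 J/K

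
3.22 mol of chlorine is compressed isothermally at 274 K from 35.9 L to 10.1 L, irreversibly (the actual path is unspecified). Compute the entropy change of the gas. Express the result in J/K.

ΔS_gas = -34 J/K

Entropy is a state function, so ΔS_gas depends only on the end states.
For an isothermal ideal gas ΔS_gas = nR ln(V₂/V₁) = 3.22 × 8.314 × ln(10.1/35.9) = -34 J/K.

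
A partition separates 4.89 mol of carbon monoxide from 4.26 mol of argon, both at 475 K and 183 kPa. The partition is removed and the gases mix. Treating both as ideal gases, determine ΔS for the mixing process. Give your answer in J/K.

ΔS_mix = 52.5 J/K

Mole fractions: x_A = 4.89/9.15 = 0.534, x_B = 0.466.
ΔS_mix = −R(n_A ln x_A + n_B ln x_B) = −8.314 × (4.89 ln 0.534 + 4.26 ln 0.466) = 52.5 J/K.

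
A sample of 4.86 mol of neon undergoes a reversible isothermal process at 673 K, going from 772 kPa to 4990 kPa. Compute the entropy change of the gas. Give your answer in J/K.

For an isothermal ideal gas ΔS_gas = nR ln(P₁/P₂) = 4.86 × 8.314 × ln(772/4990) = -75.4 J/K.

ΔS_gas = -75.4 J/K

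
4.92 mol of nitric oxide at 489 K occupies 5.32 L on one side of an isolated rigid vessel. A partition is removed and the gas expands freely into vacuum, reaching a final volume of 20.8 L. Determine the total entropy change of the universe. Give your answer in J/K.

No heat is exchanged and no work is done, so the ideal-gas temperature stays constant.
Entropy is a state function; using a reversible isothermal path, ΔS_gas = nR ln(V₂/V₁) = 4.92 × 8.314 × ln(20.8/5.32) = 55.8 J/K.
The insulated surroundings exchange no heat, so ΔS_surr = 0 and ΔS_universe = ΔS_gas.

ΔS_universe = 55.8 J/K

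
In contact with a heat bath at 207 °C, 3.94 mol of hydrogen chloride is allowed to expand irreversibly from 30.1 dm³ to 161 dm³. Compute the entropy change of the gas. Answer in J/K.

ΔS_gas = 54.9 J/K

Entropy is a state function, so ΔS_gas depends only on the end states.
For an isothermal ideal gas ΔS_gas = nR ln(V₂/V₁) = 3.94 × 8.314 × ln(161/30.1) = 54.9 J/K.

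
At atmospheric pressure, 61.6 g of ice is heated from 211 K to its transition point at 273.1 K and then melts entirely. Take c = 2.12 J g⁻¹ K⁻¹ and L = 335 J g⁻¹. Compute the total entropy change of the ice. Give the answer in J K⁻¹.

ΔS = 109 J/K

Warming step: ΔS₁ = m c ln(T_tr/T_i) = 61.6 × 2.12 × ln(273.1/211) = 33.69 J/K.
Phase change: ΔS₂ = +mL/T_tr = 61.6 × 335 / 273.1 = 75.56 J/K.
ΔS_total = (33.69) + (75.56) = 109 J/K.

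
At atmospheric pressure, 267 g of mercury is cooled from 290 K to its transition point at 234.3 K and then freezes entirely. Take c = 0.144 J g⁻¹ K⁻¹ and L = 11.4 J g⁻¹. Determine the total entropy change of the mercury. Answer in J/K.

ΔS = -21.2 J/K

Cooling step: ΔS₁ = m c ln(T_tr/T_i) = 267 × 0.144 × ln(234.3/290) = -8.2 J/K.
Phase change: ΔS₂ = −mL/T_tr = −267 × 11.4 / 234.3 = -12.99 J/K.
ΔS_total = (-8.2) + (-12.99) = -21.2 J/K.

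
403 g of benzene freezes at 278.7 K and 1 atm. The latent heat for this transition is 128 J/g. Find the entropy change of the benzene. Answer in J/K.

ΔS = -185 J/K

Heat released by the substance: Q = −mL = −403 × 128 = −51584 J.
At constant T, ΔS = Q_rev/T = −51584 / 278.7 = -185 J/K.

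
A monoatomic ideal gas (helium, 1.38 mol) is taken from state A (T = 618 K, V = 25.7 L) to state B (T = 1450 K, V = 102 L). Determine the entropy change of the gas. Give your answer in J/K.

ΔS = 30.5 J/K

Entropy is a state function: ΔS = nC_V ln(T₂/T₁) + nR ln(V₂/V₁), with C_V = 3R/2 = 12.47 J mol⁻¹ K⁻¹ for a monoatomic ideal gas.
ΔS = 1.38 × [12.47 × ln(1450/618) + 8.314 × ln(102/25.7)] = 30.5 J/K.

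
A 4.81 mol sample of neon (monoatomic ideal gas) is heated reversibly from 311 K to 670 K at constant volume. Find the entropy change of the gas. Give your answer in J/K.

ΔS = 46 J/K

At constant volume, ΔS = nC_V ln(T₂/T₁) with C_V = 3R/2 = 12.47 J mol⁻¹ K⁻¹.
ΔS = 4.81 × 12.47 × ln(670/311) = 46 J/K.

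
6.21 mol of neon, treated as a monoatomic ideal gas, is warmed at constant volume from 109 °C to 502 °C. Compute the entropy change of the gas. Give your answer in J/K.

ΔS = 54.8 J/K

In kelvin: T₁ = 382.15 K, T₂ = 775.15 K. At constant volume, ΔS = nC_V ln(T₂/T₁) with C_V = 3R/2 = 12.47 J mol⁻¹ K⁻¹.
ΔS = 6.21 × 12.47 × ln(775.15/382.15) = 54.8 J/K.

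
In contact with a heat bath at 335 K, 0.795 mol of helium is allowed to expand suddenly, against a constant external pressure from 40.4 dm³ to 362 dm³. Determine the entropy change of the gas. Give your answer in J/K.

Entropy is a state function, so ΔS_gas depends only on the end states.
For an isothermal ideal gas ΔS_gas = nR ln(V₂/V₁) = 0.795 × 8.314 × ln(362/40.4) = 14.5 J/K.

ΔS_gas = 14.5 J/K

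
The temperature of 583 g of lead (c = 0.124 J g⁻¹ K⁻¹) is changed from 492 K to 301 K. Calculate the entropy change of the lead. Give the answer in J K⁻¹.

ΔS = -35.5 J/K

ΔS = ∫dQ_rev/T = m c ln(T₂/T₁) = 583 × 0.124 × ln(301/492) = -35.5 J/K.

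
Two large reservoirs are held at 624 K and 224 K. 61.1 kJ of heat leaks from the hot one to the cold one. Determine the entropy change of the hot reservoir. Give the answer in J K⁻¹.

The hot reservoir loses heat Q, so ΔS_hot = −Q/T_H = −61100/624 = -97.9 J/K.

ΔS_hot = -97.9 J/K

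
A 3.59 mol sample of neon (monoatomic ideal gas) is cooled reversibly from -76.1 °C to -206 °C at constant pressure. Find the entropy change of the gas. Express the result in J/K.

ΔS = -80.3 J/K

In kelvin: T₁ = 197.05 K, T₂ = 67.15 K. At constant pressure, ΔS = nC_p ln(T₂/T₁) with C_p = 5R/2 = 20.79 J mol⁻¹ K⁻¹.
ΔS = 3.59 × 20.79 × ln(67.15/197.05) = -80.3 J/K.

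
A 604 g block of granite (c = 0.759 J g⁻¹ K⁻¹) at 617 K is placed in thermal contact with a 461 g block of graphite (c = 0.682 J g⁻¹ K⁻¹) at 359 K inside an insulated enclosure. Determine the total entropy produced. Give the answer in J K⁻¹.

Energy balance: T_f = (m₁c₁T₁ + m₂c₂T₂)/(m₁c₁ + m₂c₂) = 512.04 K.
ΔS₁ = m₁c₁ ln(T_f/T₁) = 458.436 × ln(512.04/617) = -85.481 J/K.
ΔS₂ = m₂c₂ ln(T_f/T₂) = 314.402 × ln(512.04/359) = 111.64 J/K.
ΔS_total = -85.481 + 111.64 = 26.2 J/K.

ΔS_total = 26.2 J/K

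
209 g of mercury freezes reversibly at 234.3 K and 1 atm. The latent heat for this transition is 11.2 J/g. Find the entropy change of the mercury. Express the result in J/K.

Heat released by the substance: Q = −mL = −209 × 11.2 = −2340.8 J.
At constant T, ΔS = Q_rev/T = −2340.8 / 234.3 = -9.99 J/K.

ΔS = -9.99 J/K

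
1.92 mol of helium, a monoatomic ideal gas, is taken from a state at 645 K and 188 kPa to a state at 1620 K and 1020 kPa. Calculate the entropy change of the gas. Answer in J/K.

ΔS = 9.76 J/K

ΔS = nC_p ln(T₂/T₁) − nR ln(P₂/P₁), with C_p = 5R/2 = 20.79 J mol⁻¹ K⁻¹ for a monoatomic ideal gas.
ΔS = 1.92 × [20.79 × ln(1620/645) − 8.314 × ln(1020/188)] = 9.76 J/K.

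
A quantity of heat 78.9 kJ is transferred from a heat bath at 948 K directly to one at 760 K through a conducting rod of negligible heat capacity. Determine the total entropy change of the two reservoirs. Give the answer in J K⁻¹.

ΔS_total = 20.6 J/K

ΔS_hot = −Q/T_H = −78900/948 = -83.23 J/K and ΔS_cold = +Q/T_C = 78900/760 = 103.8 J/K.
ΔS_total = -83.23 + 103.8 = 20.6 J/K, positive as the second law requires.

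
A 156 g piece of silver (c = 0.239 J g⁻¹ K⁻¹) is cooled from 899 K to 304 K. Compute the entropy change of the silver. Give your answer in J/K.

ΔS = ∫dQ_rev/T = m c ln(T₂/T₁) = 156 × 0.239 × ln(304/899) = -40.4 J/K.

ΔS = -40.4 J/K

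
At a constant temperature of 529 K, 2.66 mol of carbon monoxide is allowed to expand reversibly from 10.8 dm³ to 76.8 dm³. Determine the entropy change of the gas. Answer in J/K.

ΔS_gas = 43.4 J/K

For an isothermal ideal gas ΔS_gas = nR ln(V₂/V₁) = 2.66 × 8.314 × ln(76.8/10.8) = 43.4 J/K.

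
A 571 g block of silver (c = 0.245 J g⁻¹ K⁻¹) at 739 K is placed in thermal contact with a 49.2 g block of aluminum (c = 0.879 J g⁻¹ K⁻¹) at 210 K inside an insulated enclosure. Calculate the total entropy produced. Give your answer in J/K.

Energy balance: T_f = (m₁c₁T₁ + m₂c₂T₂)/(m₁c₁ + m₂c₂) = 614.08 K.
ΔS₁ = m₁c₁ ln(T_f/T₁) = 139.895 × ln(614.08/739) = -25.9 J/K.
ΔS₂ = m₂c₂ ln(T_f/T₂) = 43.2468 × ln(614.08/210) = 46.4 J/K.
ΔS_total = -25.9 + 46.4 = 20.5 J/K.

ΔS_total = 20.5 J/K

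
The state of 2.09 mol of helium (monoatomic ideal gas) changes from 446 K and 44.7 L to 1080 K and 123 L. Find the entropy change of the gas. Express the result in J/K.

Entropy is a state function: ΔS = nC_V ln(T₂/T₁) + nR ln(V₂/V₁), with C_V = 3R/2 = 12.47 J mol⁻¹ K⁻¹ for a monoatomic ideal gas.
ΔS = 2.09 × [12.47 × ln(1080/446) + 8.314 × ln(123/44.7)] = 40.6 J/K.

ΔS = 40.6 J/K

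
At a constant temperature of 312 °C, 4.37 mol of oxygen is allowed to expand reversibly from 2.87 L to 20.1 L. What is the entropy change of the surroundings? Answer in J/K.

ΔS_surr = -70.7 J/K

For an isothermal ideal gas ΔS_gas = nR ln(V₂/V₁) = 4.37 × 8.314 × ln(20.1/2.87) = 70.7 J/K.
The process is reversible, so ΔS_surr = −ΔS_gas = -70.7 J/K and ΔS_universe = 0.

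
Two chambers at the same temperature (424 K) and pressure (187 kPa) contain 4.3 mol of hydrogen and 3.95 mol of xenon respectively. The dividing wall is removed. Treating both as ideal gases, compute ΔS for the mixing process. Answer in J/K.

ΔS_mix = 47.5 J/K

Mole fractions: x_A = 4.3/8.25 = 0.521, x_B = 0.479.
ΔS_mix = −R(n_A ln x_A + n_B ln x_B) = −8.314 × (4.3 ln 0.521 + 3.95 ln 0.479) = 47.5 J/K.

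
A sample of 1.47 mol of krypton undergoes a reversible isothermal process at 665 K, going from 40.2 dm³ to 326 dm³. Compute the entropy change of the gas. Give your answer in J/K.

ΔS_gas = 25.6 J/K

For an isothermal ideal gas ΔS_gas = nR ln(V₂/V₁) = 1.47 × 8.314 × ln(326/40.2) = 25.6 J/K.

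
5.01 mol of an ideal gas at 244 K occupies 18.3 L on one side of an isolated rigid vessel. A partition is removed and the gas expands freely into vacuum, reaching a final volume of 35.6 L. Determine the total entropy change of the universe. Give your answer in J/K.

ΔS_universe = 27.7 J/K

For an ideal gas in free expansion Q = 0 and W = 0, so T is unchanged.
Entropy is a state function; using a reversible isothermal path, ΔS_gas = nR ln(V₂/V₁) = 5.01 × 8.314 × ln(35.6/18.3) = 27.7 J/K.
The insulated surroundings exchange no heat, so ΔS_surr = 0 and ΔS_universe = ΔS_gas.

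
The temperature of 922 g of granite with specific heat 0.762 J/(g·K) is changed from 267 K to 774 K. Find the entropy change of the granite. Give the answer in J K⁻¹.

ΔS = 748 J/K

ΔS = ∫dQ_rev/T = m c ln(T₂/T₁) = 922 × 0.762 × ln(774/267) = 748 J/K.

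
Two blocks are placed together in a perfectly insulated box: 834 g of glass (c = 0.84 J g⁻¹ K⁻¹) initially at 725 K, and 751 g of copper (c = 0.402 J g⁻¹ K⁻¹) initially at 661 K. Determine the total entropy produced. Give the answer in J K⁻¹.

Energy balance: T_f = (m₁c₁T₁ + m₂c₂T₂)/(m₁c₁ + m₂c₂) = 705.73 K.
ΔS₁ = m₁c₁ ln(T_f/T₁) = 700.56 × ln(705.73/725) = -18.88 J/K.
ΔS₂ = m₂c₂ ln(T_f/T₂) = 301.902 × ln(705.73/661) = 19.77 J/K.
ΔS_total = -18.88 + 19.77 = 0.89 J/K.

ΔS_total = 0.89 J/K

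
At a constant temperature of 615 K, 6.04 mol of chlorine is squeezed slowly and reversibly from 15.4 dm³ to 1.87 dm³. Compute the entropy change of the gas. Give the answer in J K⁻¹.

ΔS_gas = -106 J/K

For an isothermal ideal gas ΔS_gas = nR ln(V₂/V₁) = 6.04 × 8.314 × ln(1.87/15.4) = -106 J/K.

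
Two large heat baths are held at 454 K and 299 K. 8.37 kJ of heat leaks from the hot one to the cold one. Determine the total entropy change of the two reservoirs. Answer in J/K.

ΔS_hot = −Q/T_H = −8370/454 = -18.436 J/K and ΔS_cold = +Q/T_C = 8370/299 = 27.993 J/K.
ΔS_total = -18.436 + 27.993 = 9.56 J/K, positive as the second law requires.

ΔS_total = 9.56 J/K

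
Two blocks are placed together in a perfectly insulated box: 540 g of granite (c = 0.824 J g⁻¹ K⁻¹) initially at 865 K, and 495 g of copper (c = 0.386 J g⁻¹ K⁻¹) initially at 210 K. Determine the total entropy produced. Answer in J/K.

Energy balance: T_f = (m₁c₁T₁ + m₂c₂T₂)/(m₁c₁ + m₂c₂) = 668.23 K.
ΔS₁ = m₁c₁ ln(T_f/T₁) = 444.96 × ln(668.23/865) = -114.8 J/K.
ΔS₂ = m₂c₂ ln(T_f/T₂) = 191.07 × ln(668.23/210) = 221.2 J/K.
ΔS_total = -114.8 + 221.2 = 106 J/K.

ΔS_total = 106 J/K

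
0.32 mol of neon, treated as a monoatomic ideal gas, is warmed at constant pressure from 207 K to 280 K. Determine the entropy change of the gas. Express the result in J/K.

ΔS = 2.01 J/K

At constant pressure, ΔS = nC_p ln(T₂/T₁) with C_p = 5R/2 = 20.79 J mol⁻¹ K⁻¹.
ΔS = 0.32 × 20.79 × ln(280/207) = 2.01 J/K.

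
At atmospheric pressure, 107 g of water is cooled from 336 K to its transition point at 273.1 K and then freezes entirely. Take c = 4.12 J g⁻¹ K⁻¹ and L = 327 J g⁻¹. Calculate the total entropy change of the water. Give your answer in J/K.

ΔS = -219 J/K

Cooling step: ΔS₁ = m c ln(T_tr/T_i) = 107 × 4.12 × ln(273.1/336) = -91.37 J/K.
Phase change: ΔS₂ = −mL/T_tr = −107 × 327 / 273.1 = -128.1 J/K.
ΔS_total = (-91.37) + (-128.1) = -219 J/K.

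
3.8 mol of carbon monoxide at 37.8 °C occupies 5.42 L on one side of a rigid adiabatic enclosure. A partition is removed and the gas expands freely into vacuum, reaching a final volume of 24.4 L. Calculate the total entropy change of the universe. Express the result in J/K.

ΔS_universe = 47.5 J/K

No heat is exchanged and no work is done, so the ideal-gas temperature stays constant.
Entropy is a state function; using a reversible isothermal path, ΔS_gas = nR ln(V₂/V₁) = 3.8 × 8.314 × ln(24.4/5.42) = 47.5 J/K.
The insulated surroundings exchange no heat, so ΔS_surr = 0 and ΔS_universe = ΔS_gas.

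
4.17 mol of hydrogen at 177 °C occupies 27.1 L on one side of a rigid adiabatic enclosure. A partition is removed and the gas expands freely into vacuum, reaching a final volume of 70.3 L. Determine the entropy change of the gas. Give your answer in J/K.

ΔS_gas = 33 J/K

For an ideal gas in free expansion Q = 0 and W = 0, so T is unchanged.
Entropy is a state function; using a reversible isothermal path, ΔS_gas = nR ln(V₂/V₁) = 4.17 × 8.314 × ln(70.3/27.1) = 33 J/K.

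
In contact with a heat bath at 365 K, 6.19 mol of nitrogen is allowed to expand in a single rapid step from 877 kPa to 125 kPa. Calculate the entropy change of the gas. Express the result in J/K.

ΔS_gas = 100 J/K

Entropy is a state function, so ΔS_gas depends only on the end states.
For an isothermal ideal gas ΔS_gas = nR ln(P₁/P₂) = 6.19 × 8.314 × ln(877/125) = 100 J/K.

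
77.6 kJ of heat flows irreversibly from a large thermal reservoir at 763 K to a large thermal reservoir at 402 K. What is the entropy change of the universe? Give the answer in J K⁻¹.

ΔS_total = 91.3 J/K

ΔS_hot = −Q/T_H = −77600/763 = -101.7 J/K and ΔS_cold = +Q/T_C = 77600/402 = 193 J/K.
ΔS_total = -101.7 + 193 = 91.3 J/K, positive as the second law requires.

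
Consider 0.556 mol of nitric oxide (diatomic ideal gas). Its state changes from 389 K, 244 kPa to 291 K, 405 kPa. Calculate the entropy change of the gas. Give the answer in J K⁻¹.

ΔS = nC_p ln(T₂/T₁) − nR ln(P₂/P₁), with C_p = 7R/2 = 29.1 J mol⁻¹ K⁻¹ for a diatomic ideal gas.
ΔS = 0.556 × [29.1 × ln(291/389) − 8.314 × ln(405/244)] = -7.04 J/K.

ΔS = -7.04 J/K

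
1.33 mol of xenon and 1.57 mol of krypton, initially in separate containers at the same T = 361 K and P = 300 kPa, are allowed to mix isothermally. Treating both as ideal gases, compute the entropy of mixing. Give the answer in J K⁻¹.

ΔS_mix = 16.6 J/K

Mole fractions: x_A = 1.33/2.9 = 0.459, x_B = 0.541.
ΔS_mix = −R(n_A ln x_A + n_B ln x_B) = −8.314 × (1.33 ln 0.459 + 1.57 ln 0.541) = 16.6 J/K.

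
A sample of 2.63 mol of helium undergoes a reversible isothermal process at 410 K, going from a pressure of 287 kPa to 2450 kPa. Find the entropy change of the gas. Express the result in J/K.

ΔS_gas = -46.9 J/K

For an isothermal ideal gas ΔS_gas = nR ln(P₁/P₂) = 2.63 × 8.314 × ln(287/2450) = -46.9 J/K.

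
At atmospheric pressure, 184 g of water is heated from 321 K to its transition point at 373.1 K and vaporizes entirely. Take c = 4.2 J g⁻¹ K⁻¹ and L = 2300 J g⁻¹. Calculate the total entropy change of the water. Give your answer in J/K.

Warming step: ΔS₁ = m c ln(T_tr/T_i) = 184 × 4.2 × ln(373.1/321) = 116.2 J/K.
Phase change: ΔS₂ = +mL/T_tr = 184 × 2300 / 373.1 = 1134 J/K.
ΔS_total = (116.2) + (1134) = 1250 J/K.

ΔS = 1250 J/K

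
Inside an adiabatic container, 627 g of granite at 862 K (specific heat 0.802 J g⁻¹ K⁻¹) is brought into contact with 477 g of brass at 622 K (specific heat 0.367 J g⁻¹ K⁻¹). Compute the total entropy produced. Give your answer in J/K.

ΔS_total = 6.54 J/K

Energy balance: T_f = (m₁c₁T₁ + m₂c₂T₂)/(m₁c₁ + m₂c₂) = 800.02 K.
ΔS₁ = m₁c₁ ln(T_f/T₁) = 502.854 × ln(800.02/862) = -37.52 J/K.
ΔS₂ = m₂c₂ ln(T_f/T₂) = 175.059 × ln(800.02/622) = 44.06 J/K.
ΔS_total = -37.52 + 44.06 = 6.54 J/K.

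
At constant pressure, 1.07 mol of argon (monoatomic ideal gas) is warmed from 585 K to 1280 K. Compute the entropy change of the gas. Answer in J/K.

ΔS = 17.4 J/K

At constant pressure, ΔS = nC_p ln(T₂/T₁) with C_p = 5R/2 = 20.79 J mol⁻¹ K⁻¹.
ΔS = 1.07 × 20.79 × ln(1280/585) = 17.4 J/K.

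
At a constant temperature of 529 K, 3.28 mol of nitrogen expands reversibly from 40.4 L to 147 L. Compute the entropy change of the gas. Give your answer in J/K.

ΔS_gas = 35.2 J/K

For an isothermal ideal gas ΔS_gas = nR ln(V₂/V₁) = 3.28 × 8.314 × ln(147/40.4) = 35.2 J/K.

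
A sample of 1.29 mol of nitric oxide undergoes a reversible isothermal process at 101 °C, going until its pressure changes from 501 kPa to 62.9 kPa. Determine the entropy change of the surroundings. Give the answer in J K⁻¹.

For an isothermal ideal gas ΔS_gas = nR ln(P₁/P₂) = 1.29 × 8.314 × ln(501/62.9) = 22.3 J/K.
The process is reversible, so ΔS_surr = −ΔS_gas = -22.3 J/K and ΔS_universe = 0.

ΔS_surr = -22.3 J/K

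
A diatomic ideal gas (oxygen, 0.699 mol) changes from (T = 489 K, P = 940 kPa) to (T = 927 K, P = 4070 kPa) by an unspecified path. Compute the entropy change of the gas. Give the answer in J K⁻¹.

ΔS = nC_p ln(T₂/T₁) − nR ln(P₂/P₁), with C_p = 7R/2 = 29.1 J mol⁻¹ K⁻¹ for a diatomic ideal gas.
ΔS = 0.699 × [29.1 × ln(927/489) − 8.314 × ln(4070/940)] = 4.49 J/K.

ΔS = 4.49 J/K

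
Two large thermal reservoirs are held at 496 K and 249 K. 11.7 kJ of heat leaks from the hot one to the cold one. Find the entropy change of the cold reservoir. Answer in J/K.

ΔS_cold = 47 J/K

The cold reservoir gains heat Q, so ΔS_cold = +Q/T_C = 11700/249 = 47 J/K.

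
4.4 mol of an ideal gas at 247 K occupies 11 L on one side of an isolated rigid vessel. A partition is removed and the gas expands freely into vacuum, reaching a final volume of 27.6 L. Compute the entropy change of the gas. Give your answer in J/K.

ΔS_gas = 33.7 J/K

For an ideal gas in free expansion Q = 0 and W = 0, so T is unchanged.
Entropy is a state function; using a reversible isothermal path, ΔS_gas = nR ln(V₂/V₁) = 4.4 × 8.314 × ln(27.6/11) = 33.7 J/K.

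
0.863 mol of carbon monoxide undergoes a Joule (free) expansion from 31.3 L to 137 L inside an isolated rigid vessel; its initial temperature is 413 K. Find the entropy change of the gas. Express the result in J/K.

ΔS_gas = 10.6 J/K

No heat is exchanged and no work is done, so the ideal-gas temperature stays constant.
Entropy is a state function; using a reversible isothermal path, ΔS_gas = nR ln(V₂/V₁) = 0.863 × 8.314 × ln(137/31.3) = 10.6 J/K.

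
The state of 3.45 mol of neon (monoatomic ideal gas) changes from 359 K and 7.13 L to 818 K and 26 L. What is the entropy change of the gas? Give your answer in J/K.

ΔS = 72.5 J/K

Entropy is a state function: ΔS = nC_V ln(T₂/T₁) + nR ln(V₂/V₁), with C_V = 3R/2 = 12.47 J mol⁻¹ K⁻¹ for a monoatomic ideal gas.
ΔS = 3.45 × [12.47 × ln(818/359) + 8.314 × ln(26/7.13)] = 72.5 J/K.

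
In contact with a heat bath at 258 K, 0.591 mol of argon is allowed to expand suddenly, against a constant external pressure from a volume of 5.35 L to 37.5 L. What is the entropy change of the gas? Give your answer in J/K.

Entropy is a state function, so ΔS_gas depends only on the end states.
For an isothermal ideal gas ΔS_gas = nR ln(V₂/V₁) = 0.591 × 8.314 × ln(37.5/5.35) = 9.57 J/K.

ΔS_gas = 9.57 J/K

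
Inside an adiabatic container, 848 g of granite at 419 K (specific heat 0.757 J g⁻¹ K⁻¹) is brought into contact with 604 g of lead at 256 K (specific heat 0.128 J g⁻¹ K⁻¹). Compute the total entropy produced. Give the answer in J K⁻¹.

ΔS_total = 7.37 J/K

Energy balance: T_f = (m₁c₁T₁ + m₂c₂T₂)/(m₁c₁ + m₂c₂) = 401.48 K.
ΔS₁ = m₁c₁ ln(T_f/T₁) = 641.936 × ln(401.48/419) = -27.42 J/K.
ΔS₂ = m₂c₂ ln(T_f/T₂) = 77.312 × ln(401.48/256) = 34.79 J/K.
ΔS_total = -27.42 + 34.79 = 7.37 J/K.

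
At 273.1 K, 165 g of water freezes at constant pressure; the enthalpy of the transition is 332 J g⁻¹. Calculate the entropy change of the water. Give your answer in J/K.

Heat released by the substance: Q = −mL = −165 × 332 = −54780 J.
At constant T, ΔS = Q_rev/T = −54780 / 273.1 = -201 J/K.

ΔS = -201 J/K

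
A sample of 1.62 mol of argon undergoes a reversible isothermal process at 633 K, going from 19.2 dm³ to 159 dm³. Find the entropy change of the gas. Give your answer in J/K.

For an isothermal ideal gas ΔS_gas = nR ln(V₂/V₁) = 1.62 × 8.314 × ln(159/19.2) = 28.5 J/K.

ΔS_gas = 28.5 J/K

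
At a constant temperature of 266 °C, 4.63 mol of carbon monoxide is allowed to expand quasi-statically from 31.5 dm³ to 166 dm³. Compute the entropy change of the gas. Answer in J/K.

For an isothermal ideal gas ΔS_gas = nR ln(V₂/V₁) = 4.63 × 8.314 × ln(166/31.5) = 64 J/K.

ΔS_gas = 64 J/K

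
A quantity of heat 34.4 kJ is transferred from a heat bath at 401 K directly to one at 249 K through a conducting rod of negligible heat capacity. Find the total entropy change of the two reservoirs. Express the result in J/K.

ΔS_total = 52.4 J/K

ΔS_hot = −Q/T_H = −34400/401 = -85.79 J/K and ΔS_cold = +Q/T_C = 34400/249 = 138.2 J/K.
ΔS_total = -85.79 + 138.2 = 52.4 J/K, positive as the second law requires.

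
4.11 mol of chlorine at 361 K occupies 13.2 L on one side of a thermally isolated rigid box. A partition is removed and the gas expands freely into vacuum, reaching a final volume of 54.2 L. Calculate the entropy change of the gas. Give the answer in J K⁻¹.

No heat is exchanged and no work is done, so the ideal-gas temperature stays constant.
Entropy is a state function; using a reversible isothermal path, ΔS_gas = nR ln(V₂/V₁) = 4.11 × 8.314 × ln(54.2/13.2) = 48.3 J/K.

ΔS_gas = 48.3 J/K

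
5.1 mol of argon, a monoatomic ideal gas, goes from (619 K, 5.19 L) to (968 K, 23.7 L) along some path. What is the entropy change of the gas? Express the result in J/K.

Entropy is a state function: ΔS = nC_V ln(T₂/T₁) + nR ln(V₂/V₁), with C_V = 3R/2 = 12.47 J mol⁻¹ K⁻¹ for a monoatomic ideal gas.
ΔS = 5.1 × [12.47 × ln(968/619) + 8.314 × ln(23.7/5.19)] = 92.8 J/K.

ΔS = 92.8 J/K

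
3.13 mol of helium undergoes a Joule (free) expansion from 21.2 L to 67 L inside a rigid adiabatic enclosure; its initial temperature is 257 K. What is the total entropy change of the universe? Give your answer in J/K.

No heat is exchanged and no work is done, so the ideal-gas temperature stays constant.
Entropy is a state function; using a reversible isothermal path, ΔS_gas = nR ln(V₂/V₁) = 3.13 × 8.314 × ln(67/21.2) = 29.9 J/K.
The insulated surroundings exchange no heat, so ΔS_surr = 0 and ΔS_universe = ΔS_gas.

ΔS_universe = 29.9 J/K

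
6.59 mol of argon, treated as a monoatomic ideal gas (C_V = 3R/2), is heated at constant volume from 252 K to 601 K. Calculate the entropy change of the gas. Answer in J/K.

At constant volume, ΔS = nC_V ln(T₂/T₁) with C_V = 3R/2 = 12.47 J mol⁻¹ K⁻¹.
ΔS = 6.59 × 12.47 × ln(601/252) = 71.4 J/K.

ΔS = 71.4 J/K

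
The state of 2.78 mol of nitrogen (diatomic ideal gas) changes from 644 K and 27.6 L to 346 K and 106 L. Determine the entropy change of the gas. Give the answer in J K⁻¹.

ΔS = -4.8 J/K

Entropy is a state function: ΔS = nC_V ln(T₂/T₁) + nR ln(V₂/V₁), with C_V = 5R/2 = 20.79 J mol⁻¹ K⁻¹ for a diatomic ideal gas.
ΔS = 2.78 × [20.79 × ln(346/644) + 8.314 × ln(106/27.6)] = -4.8 J/K.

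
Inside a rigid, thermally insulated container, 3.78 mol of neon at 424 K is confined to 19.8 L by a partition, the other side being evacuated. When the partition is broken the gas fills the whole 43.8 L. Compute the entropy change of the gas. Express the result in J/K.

ΔS_gas = 25 J/K

No heat is exchanged and no work is done, so the ideal-gas temperature stays constant.
Entropy is a state function; using a reversible isothermal path, ΔS_gas = nR ln(V₂/V₁) = 3.78 × 8.314 × ln(43.8/19.8) = 25 J/K.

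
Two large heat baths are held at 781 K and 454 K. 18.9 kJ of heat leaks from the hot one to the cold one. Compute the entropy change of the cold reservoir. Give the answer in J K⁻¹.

ΔS_cold = 41.6 J/K

The cold reservoir gains heat Q, so ΔS_cold = +Q/T_C = 18900/454 = 41.6 J/K.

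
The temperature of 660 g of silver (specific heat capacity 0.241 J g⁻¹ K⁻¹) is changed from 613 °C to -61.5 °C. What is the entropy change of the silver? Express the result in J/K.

ΔS = -228 J/K

In kelvin: T₁ = 886.15 K, T₂ = 211.65 K. ΔS = ∫dQ_rev/T = m c ln(T₂/T₁) = 660 × 0.241 × ln(211.65/886.15) = -228 J/K.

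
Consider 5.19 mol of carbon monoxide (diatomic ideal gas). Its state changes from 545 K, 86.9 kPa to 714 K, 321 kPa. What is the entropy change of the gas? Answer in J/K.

ΔS = nC_p ln(T₂/T₁) − nR ln(P₂/P₁), with C_p = 7R/2 = 29.1 J mol⁻¹ K⁻¹ for a diatomic ideal gas.
ΔS = 5.19 × [29.1 × ln(714/545) − 8.314 × ln(321/86.9)] = -15.6 J/K.

ΔS = -15.6 J/K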